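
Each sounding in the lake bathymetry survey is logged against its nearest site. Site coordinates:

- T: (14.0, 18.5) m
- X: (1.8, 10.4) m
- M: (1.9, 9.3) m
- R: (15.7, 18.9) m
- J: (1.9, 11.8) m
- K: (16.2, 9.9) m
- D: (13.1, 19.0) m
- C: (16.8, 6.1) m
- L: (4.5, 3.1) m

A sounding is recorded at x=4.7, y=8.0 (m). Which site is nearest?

Squared distances to each site:
T: 196.740; X: 14.170; M: 9.530; R: 239.810; J: 22.280; K: 135.860; D: 191.560; C: 150.020; L: 24.050.
Minimum at M.

M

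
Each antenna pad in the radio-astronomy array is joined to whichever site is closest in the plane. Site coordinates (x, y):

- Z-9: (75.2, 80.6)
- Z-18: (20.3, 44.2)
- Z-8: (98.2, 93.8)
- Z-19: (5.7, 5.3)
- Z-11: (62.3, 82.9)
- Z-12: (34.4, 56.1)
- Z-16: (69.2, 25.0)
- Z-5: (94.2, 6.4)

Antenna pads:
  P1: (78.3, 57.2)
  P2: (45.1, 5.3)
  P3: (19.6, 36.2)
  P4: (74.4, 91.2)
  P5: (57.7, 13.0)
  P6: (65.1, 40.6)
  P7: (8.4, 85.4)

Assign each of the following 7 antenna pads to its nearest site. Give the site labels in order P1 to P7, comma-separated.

Z-9, Z-16, Z-18, Z-9, Z-16, Z-16, Z-12

P1 → Z-9 (d²=557.17)
P2 → Z-16 (d²=968.90)
P3 → Z-18 (d²=64.49)
P4 → Z-9 (d²=113.00)
P5 → Z-16 (d²=276.25)
P6 → Z-16 (d²=260.17)
P7 → Z-12 (d²=1534.49)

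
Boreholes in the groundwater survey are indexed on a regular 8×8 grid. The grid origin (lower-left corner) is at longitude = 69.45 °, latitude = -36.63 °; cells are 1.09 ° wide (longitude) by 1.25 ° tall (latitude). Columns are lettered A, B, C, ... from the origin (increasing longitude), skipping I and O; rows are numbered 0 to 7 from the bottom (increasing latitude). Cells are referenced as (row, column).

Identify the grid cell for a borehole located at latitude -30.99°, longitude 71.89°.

Column index: ⌊(71.89 − 69.45) / 1.09⌋ = ⌊2.239⌋ = 2 → column C
Row offset from origin: ⌊(-30.99 − -36.63) / 1.25⌋ = ⌊4.512⌋ = 4 → row 4

(4, C)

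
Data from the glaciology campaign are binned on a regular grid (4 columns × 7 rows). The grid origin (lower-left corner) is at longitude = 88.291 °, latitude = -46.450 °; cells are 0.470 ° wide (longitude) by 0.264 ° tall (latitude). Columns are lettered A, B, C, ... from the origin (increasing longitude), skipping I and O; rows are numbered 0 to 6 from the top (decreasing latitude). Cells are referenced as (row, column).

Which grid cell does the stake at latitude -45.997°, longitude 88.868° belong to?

Column index: ⌊(88.868 − 88.291) / 0.470⌋ = ⌊1.228⌋ = 1 → column B
Row offset from origin: ⌊(-45.997 − -46.450) / 0.264⌋ = ⌊1.716⌋ = 1 → row 5 (counted from top)

(5, B)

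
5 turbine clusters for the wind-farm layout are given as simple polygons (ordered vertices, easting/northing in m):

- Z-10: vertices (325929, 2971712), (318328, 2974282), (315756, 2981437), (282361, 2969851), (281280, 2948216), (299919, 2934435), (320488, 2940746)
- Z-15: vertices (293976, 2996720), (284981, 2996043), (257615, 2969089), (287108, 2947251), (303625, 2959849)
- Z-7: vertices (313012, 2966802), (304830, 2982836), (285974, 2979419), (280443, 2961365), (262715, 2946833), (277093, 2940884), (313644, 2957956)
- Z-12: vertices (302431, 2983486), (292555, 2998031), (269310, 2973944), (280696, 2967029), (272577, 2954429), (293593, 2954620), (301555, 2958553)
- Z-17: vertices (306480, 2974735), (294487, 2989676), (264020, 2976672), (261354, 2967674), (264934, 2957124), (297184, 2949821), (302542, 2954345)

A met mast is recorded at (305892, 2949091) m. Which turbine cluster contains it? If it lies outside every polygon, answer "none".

Cast a ray rightward from (305892, 2949091). For each polygon, the edges (by vertex number in listed order) whose endpoints lie on opposite sides of northing = 2949091, where each meets that height, and whether that is right or left of the point:
Z-10: 4–5 at easting≈281323.7 (left), 7–1 at easting≈321954.3 (right) → 1 crossing.
Z-15: 3–4 at easting≈284623.0 (left), 4–5 at easting≈289520.4 (left) → 0 crossings.
Z-7: 4–5 at easting≈265469.6 (left), 6–7 at easting≈294664.1 (left) → 0 crossings.
Z-12: no edge straddles that height → 0 crossings.
Z-17: no edge straddles that height → 0 crossings.
Only Z-10 has an odd count, so the point is inside Z-10.

Z-10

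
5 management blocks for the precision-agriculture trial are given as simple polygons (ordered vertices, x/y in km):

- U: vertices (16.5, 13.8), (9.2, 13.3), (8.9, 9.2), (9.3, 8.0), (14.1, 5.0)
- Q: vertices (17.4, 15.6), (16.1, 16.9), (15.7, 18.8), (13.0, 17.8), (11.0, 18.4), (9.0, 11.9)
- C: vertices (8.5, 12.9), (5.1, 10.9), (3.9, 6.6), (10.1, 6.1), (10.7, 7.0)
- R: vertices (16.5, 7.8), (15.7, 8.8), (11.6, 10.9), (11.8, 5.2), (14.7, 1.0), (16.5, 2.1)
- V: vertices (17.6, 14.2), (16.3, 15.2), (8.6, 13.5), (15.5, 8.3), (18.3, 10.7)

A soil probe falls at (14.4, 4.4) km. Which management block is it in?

Cast a ray rightward from (14.4, 4.4). For each polygon, the edges (by vertex number in listed order) whose endpoints lie on opposite sides of y = 4.4, where each meets that height, and whether that is right or left of the point:
U: no edge straddles that height → 0 crossings.
Q: no edge straddles that height → 0 crossings.
C: no edge straddles that height → 0 crossings.
R: 4–5 at x≈12.35 (left), 6–1 at x≈16.50 (right) → 1 crossing.
V: no edge straddles that height → 0 crossings.
Only R has an odd count, so the point is inside R.

R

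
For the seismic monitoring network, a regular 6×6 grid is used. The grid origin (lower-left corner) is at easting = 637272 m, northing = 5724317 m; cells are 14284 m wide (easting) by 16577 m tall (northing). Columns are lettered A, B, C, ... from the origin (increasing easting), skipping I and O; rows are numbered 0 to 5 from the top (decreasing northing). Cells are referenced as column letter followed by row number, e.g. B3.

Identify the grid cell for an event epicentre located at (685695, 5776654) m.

Column index: ⌊(685695 − 637272) / 14284⌋ = ⌊3.390⌋ = 3 → column D
Row offset from origin: ⌊(5776654 − 5724317) / 16577⌋ = ⌊3.157⌋ = 3 → row 2 (counted from top)

D2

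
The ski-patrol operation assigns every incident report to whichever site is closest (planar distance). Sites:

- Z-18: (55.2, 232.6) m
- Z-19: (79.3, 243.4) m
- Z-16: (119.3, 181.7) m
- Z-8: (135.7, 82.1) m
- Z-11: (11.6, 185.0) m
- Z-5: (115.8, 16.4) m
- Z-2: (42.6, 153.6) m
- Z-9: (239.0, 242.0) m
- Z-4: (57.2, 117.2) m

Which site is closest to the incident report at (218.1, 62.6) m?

Squared distances to each site:
Z-18: 55436.410; Z-19: 51954.080; Z-16: 23946.250; Z-8: 7170.010; Z-11: 57624.010; Z-5: 12599.730; Z-2: 39081.250; Z-9: 32621.170; Z-4: 28869.970.
Minimum at Z-8.

Z-8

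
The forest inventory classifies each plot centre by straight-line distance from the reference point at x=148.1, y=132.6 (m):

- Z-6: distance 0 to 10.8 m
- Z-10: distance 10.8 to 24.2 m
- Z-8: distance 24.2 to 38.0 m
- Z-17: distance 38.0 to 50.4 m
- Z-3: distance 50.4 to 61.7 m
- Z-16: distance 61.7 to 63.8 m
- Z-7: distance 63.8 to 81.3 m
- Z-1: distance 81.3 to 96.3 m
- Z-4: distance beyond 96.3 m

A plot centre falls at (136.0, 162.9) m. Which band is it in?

Z-8

Distance = √((136.0−148.1)² + (162.9−132.6)²) = √(146.410 + 918.090) = 32.627 m.
24.2 ≤ 32.627 < 38.0 → Z-8.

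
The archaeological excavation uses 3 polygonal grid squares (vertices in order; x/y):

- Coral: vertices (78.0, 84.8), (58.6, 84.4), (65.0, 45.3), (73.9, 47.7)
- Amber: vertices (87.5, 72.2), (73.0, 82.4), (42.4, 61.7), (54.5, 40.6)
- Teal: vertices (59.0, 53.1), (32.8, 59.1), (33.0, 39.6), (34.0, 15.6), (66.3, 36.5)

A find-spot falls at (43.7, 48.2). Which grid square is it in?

Cast a ray rightward from (43.7, 48.2). For each polygon, the edges (by vertex number in listed order) whose endpoints lie on opposite sides of y = 48.2, where each meets that height, and whether that is right or left of the point:
Coral: 2–3 at x≈64.53 (right), 4–1 at x≈73.96 (right) → 2 crossings.
Amber: 3–4 at x≈50.14 (right), 4–1 at x≈62.44 (right) → 2 crossings.
Teal: 2–3 at x≈32.91 (left), 5–1 at x≈61.15 (right) → 1 crossing.
Only Teal has an odd count, so the point is inside Teal.

Teal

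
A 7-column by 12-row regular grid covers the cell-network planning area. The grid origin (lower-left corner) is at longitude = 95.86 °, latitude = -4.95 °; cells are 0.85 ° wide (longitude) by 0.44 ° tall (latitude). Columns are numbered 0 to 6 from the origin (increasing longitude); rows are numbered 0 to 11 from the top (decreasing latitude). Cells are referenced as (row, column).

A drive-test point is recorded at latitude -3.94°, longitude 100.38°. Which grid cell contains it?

Column index: ⌊(100.38 − 95.86) / 0.85⌋ = ⌊5.318⌋ = 5
Row offset from origin: ⌊(-3.94 − -4.95) / 0.44⌋ = ⌊2.295⌋ = 2 → row 9 (counted from top)

(9, 5)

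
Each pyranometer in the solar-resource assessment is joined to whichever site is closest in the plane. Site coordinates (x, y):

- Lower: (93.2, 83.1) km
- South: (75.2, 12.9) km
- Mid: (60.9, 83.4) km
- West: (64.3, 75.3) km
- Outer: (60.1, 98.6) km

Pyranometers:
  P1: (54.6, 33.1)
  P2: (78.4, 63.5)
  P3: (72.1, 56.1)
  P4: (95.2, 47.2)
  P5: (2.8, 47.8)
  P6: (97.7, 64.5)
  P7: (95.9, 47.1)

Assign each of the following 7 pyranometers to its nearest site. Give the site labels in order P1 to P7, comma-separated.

South, West, West, Lower, West, Lower, Lower

P1 → South (d²=832.40)
P2 → West (d²=338.05)
P3 → West (d²=429.48)
P4 → Lower (d²=1292.81)
P5 → West (d²=4538.50)
P6 → Lower (d²=366.21)
P7 → Lower (d²=1303.29)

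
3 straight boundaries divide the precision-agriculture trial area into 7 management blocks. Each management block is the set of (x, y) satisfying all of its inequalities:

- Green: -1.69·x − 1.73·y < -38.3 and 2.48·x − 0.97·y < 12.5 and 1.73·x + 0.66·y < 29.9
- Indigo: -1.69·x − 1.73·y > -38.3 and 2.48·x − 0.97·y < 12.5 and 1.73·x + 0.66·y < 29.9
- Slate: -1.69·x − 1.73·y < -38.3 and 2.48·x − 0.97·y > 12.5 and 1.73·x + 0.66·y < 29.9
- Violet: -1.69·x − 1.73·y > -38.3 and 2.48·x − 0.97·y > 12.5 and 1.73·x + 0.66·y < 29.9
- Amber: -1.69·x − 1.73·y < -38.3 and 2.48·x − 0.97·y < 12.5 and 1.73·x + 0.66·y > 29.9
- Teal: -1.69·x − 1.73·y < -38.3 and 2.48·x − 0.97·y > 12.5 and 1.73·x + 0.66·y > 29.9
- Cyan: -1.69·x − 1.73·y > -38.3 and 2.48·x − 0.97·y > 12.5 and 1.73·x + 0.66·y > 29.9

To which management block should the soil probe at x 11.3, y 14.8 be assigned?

Slate

-1.69·11.3 − 1.73·14.8 = -44.701, which is < -38.3
2.48·11.3 − 0.97·14.8 = 13.668, which is > 12.5
1.73·11.3 + 0.66·14.8 = 29.317, which is < 29.9
This sign pattern matches Slate.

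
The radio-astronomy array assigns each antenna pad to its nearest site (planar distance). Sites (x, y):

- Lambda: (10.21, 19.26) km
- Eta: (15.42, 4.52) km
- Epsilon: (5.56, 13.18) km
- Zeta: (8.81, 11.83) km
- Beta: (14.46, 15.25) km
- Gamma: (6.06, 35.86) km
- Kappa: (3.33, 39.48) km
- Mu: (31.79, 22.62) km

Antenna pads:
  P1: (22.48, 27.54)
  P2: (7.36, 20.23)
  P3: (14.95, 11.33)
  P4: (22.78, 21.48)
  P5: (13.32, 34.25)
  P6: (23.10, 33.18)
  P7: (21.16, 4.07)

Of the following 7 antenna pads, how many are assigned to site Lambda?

P1 → Mu
P2 → Lambda
P3 → Beta
P4 → Mu
P5 → Gamma
P6 → Mu
P7 → Eta
1 of the 7 goes to Lambda.

1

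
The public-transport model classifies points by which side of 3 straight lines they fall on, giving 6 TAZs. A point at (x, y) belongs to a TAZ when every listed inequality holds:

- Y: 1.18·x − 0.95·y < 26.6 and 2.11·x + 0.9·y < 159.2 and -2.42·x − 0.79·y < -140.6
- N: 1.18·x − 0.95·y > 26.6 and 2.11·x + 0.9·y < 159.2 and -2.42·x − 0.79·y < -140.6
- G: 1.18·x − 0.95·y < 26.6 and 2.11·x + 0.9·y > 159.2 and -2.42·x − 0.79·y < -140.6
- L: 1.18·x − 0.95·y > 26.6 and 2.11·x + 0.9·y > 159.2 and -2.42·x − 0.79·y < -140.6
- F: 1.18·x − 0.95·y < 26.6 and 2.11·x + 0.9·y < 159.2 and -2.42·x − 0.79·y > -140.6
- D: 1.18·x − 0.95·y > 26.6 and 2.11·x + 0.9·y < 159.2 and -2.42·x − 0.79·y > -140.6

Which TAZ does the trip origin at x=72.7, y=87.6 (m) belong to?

G

1.18·72.7 − 0.95·87.6 = 2.566, which is < 26.6
2.11·72.7 + 0.9·87.6 = 232.237, which is > 159.2
-2.42·72.7 − 0.79·87.6 = -245.138, which is < -140.6
This sign pattern matches G.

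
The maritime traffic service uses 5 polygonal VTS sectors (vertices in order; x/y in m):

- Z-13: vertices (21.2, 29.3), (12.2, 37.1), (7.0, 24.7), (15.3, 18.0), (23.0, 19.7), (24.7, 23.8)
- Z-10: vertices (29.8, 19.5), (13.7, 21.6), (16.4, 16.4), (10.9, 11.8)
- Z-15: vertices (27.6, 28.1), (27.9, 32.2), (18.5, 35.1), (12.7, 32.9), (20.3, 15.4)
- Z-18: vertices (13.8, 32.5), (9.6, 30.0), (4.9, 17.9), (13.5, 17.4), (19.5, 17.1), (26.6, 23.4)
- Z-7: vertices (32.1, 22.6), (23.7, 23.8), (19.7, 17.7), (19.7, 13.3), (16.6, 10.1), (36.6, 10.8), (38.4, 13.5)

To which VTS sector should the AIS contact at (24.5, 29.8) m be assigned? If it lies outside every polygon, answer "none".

Z-15

Cast a ray rightward from (24.5, 29.8). For each polygon, the edges (by vertex number in listed order) whose endpoints lie on opposite sides of y = 29.8, where each meets that height, and whether that is right or left of the point:
Z-13: 1–2 at x≈20.62 (left), 2–3 at x≈9.14 (left) → 0 crossings.
Z-10: no edge straddles that height → 0 crossings.
Z-15: 1–2 at x≈27.72 (right), 4–5 at x≈14.05 (left) → 1 crossing.
Z-18: 2–3 at x≈9.52 (left), 6–1 at x≈17.60 (left) → 0 crossings.
Z-7: no edge straddles that height → 0 crossings.
Only Z-15 has an odd count, so the point is inside Z-15.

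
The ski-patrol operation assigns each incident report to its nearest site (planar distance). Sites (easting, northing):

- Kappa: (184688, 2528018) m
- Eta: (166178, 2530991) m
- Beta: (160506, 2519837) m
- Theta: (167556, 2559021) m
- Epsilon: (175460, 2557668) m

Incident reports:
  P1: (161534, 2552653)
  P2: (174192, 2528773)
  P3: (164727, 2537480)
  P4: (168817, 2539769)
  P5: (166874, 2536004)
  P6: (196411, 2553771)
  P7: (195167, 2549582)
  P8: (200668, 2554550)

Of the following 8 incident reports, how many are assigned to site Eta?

4

P1 → Theta
P2 → Eta
P3 → Eta
P4 → Eta
P5 → Eta
P6 → Epsilon
P7 → Epsilon
P8 → Epsilon
4 of the 8 go to Eta.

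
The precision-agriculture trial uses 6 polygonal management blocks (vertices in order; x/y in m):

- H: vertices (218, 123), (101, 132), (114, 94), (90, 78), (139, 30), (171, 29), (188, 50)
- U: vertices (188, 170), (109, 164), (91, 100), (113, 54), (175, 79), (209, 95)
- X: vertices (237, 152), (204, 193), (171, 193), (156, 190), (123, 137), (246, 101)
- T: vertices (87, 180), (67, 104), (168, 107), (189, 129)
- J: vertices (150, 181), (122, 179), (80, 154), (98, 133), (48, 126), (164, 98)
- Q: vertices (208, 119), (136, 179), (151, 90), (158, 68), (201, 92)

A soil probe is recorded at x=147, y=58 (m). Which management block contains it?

Cast a ray rightward from (147, 58). For each polygon, the edges (by vertex number in listed order) whose endpoints lie on opposite sides of y = 58, where each meets that height, and whether that is right or left of the point:
H: 4–5 at x≈110.4 (left), 7–1 at x≈191.3 (right) → 1 crossing.
U: 3–4 at x≈111.1 (left), 4–5 at x≈122.9 (left) → 0 crossings.
X: no edge straddles that height → 0 crossings.
T: no edge straddles that height → 0 crossings.
J: no edge straddles that height → 0 crossings.
Q: no edge straddles that height → 0 crossings.
Only H has an odd count, so the point is inside H.

H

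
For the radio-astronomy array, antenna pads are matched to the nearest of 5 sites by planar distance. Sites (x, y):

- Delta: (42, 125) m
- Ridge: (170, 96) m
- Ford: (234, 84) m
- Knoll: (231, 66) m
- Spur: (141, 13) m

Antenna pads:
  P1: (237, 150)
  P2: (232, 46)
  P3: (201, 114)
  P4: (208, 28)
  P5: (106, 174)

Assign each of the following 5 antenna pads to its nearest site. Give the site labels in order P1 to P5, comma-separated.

P1 → Ford (d²=4365.00)
P2 → Knoll (d²=401.00)
P3 → Ridge (d²=1285.00)
P4 → Knoll (d²=1973.00)
P5 → Delta (d²=6497.00)

Ford, Knoll, Ridge, Knoll, Delta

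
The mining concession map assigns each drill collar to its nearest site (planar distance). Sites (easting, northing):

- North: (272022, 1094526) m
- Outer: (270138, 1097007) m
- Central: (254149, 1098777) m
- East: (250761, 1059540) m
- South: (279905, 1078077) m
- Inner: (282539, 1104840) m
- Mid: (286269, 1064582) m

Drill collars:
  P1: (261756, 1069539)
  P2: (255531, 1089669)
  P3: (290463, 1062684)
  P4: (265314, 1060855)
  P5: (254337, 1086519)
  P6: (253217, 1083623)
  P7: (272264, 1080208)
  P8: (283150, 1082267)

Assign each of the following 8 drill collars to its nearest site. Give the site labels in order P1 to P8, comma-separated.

P1 → East (d²=220870026.00)
P2 → Central (d²=84865588.00)
P3 → Mid (d²=21192040.00)
P4 → East (d²=213519034.00)
P5 → Central (d²=150293908.00)
P6 → Central (d²=230512340.00)
P7 → South (d²=62926042.00)
P8 → South (d²=28086125.00)

East, Central, Mid, East, Central, Central, South, South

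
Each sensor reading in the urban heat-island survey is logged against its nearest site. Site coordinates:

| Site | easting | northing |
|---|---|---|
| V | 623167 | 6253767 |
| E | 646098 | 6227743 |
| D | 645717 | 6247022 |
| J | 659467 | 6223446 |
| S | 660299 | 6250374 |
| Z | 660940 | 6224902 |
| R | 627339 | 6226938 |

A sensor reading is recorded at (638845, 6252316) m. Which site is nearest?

Squared distances to each site:
V: 247905085.000; E: 656438338.000; D: 75250820.000; J: 1258743784.000; S: 464045480.000; Z: 1239716421.000; R: 776430920.000.
Minimum at D.

D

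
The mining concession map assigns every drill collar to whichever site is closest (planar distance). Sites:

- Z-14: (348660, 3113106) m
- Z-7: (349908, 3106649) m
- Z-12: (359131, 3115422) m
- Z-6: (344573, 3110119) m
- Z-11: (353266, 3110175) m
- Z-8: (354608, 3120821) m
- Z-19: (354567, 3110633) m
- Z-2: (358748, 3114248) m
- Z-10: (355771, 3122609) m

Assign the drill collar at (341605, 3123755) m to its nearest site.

Squared distances to each site:
Z-14: 163174226.000; Z-7: 361555045.000; Z-12: 376599565.000; Z-6: 194749520.000; Z-11: 320395321.000; Z-8: 177686365.000; Z-19: 340200328.000; Z-2: 384265498.000; Z-10: 201988872.000.
Minimum at Z-14.

Z-14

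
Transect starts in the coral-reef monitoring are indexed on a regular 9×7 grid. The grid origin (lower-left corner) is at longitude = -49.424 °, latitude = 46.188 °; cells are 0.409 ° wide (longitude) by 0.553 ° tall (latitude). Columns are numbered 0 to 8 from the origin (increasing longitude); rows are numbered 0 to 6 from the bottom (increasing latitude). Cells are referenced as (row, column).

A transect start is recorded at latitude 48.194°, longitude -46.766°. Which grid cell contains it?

(3, 6)

Column index: ⌊(-46.766 − -49.424) / 0.409⌋ = ⌊6.499⌋ = 6
Row offset from origin: ⌊(48.194 − 46.188) / 0.553⌋ = ⌊3.627⌋ = 3 → row 3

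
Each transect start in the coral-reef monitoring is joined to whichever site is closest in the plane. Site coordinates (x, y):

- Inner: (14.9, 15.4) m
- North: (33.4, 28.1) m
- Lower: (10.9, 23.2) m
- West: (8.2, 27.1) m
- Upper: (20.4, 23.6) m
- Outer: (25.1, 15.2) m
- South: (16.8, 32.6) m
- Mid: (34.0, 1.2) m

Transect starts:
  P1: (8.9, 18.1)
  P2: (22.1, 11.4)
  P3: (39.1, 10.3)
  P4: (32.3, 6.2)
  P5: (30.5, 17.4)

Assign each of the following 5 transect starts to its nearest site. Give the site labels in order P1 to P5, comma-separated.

Lower, Outer, Mid, Mid, Outer

P1 → Lower (d²=30.01)
P2 → Outer (d²=23.44)
P3 → Mid (d²=108.82)
P4 → Mid (d²=27.89)
P5 → Outer (d²=34.00)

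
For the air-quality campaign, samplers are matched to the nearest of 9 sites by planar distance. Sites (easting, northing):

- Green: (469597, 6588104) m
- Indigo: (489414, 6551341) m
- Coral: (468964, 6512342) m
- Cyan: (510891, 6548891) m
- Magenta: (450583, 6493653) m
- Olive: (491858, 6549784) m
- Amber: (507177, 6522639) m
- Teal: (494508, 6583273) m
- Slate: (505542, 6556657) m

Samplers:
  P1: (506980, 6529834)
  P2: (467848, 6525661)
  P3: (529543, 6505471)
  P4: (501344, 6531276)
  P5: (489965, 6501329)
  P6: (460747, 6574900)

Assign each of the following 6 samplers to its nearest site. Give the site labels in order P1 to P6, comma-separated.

P1 → Amber (d²=51806834.00)
P2 → Coral (d²=178641217.00)
P3 → Amber (d²=794978180.00)
P4 → Amber (d²=108621658.00)
P5 → Coral (d²=562328170.00)
P6 → Green (d²=252668116.00)

Amber, Coral, Amber, Amber, Coral, Green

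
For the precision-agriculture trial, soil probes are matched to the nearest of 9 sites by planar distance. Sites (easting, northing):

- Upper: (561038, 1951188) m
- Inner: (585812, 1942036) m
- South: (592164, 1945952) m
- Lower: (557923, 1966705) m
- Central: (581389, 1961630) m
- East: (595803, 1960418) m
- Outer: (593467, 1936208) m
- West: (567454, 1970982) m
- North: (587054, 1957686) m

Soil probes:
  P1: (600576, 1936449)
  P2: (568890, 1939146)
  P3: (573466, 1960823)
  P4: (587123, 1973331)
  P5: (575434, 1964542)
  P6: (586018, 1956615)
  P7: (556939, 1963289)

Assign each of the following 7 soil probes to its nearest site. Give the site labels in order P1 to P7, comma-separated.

Outer, Upper, Central, Central, Central, North, Lower

P1 → Outer (d²=50595962.00)
P2 → Upper (d²=206663668.00)
P3 → Central (d²=63425178.00)
P4 → Central (d²=169792157.00)
P5 → Central (d²=43941769.00)
P6 → North (d²=2220337.00)
P7 → Lower (d²=12637312.00)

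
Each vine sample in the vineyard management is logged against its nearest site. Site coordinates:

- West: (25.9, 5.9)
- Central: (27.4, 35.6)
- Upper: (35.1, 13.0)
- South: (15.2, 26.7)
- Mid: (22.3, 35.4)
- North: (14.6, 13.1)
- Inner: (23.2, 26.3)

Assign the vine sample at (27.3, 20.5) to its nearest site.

Squared distances to each site:
West: 215.120; Central: 228.020; Upper: 117.090; South: 184.850; Mid: 247.010; North: 216.050; Inner: 50.450.
Minimum at Inner.

Inner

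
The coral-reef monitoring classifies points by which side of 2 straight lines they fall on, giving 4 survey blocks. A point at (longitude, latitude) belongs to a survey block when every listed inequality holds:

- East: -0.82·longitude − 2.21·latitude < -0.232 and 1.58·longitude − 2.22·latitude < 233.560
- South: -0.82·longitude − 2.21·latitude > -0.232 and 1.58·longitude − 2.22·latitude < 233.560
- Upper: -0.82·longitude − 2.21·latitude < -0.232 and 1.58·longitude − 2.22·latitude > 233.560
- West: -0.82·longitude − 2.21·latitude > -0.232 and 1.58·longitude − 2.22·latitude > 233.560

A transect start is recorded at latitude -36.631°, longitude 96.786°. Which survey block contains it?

West

-0.82·96.786 − 2.21·-36.631 = 1.590, which is > -0.232
1.58·96.786 − 2.22·-36.631 = 234.243, which is > 233.560
This sign pattern matches West.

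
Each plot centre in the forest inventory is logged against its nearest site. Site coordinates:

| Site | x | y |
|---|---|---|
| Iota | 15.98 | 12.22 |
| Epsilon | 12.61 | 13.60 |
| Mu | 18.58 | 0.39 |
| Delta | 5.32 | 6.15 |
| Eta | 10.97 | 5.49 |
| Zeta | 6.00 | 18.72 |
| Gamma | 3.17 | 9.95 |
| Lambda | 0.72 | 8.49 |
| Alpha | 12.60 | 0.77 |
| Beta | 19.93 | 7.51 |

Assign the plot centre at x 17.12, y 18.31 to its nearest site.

Iota

Squared distances to each site:
Iota: 38.388; Epsilon: 42.524; Mu: 323.258; Delta: 287.106; Eta: 202.175; Zeta: 123.823; Gamma: 264.492; Lambda: 365.392; Alpha: 328.082; Beta: 124.536.
Minimum at Iota.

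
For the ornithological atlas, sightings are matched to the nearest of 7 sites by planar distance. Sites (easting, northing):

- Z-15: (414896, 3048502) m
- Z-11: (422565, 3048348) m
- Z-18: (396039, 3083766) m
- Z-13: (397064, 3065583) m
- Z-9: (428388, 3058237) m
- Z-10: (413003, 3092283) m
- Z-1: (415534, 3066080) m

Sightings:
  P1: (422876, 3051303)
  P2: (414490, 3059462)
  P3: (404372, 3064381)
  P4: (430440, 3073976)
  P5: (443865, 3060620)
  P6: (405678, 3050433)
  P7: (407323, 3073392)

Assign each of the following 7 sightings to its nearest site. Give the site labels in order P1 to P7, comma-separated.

Z-11, Z-1, Z-13, Z-9, Z-9, Z-15, Z-1

P1 → Z-11 (d²=8828746.00)
P2 → Z-1 (d²=44887860.00)
P3 → Z-13 (d²=54851668.00)
P4 → Z-9 (d²=251926825.00)
P5 → Z-9 (d²=245216218.00)
P6 → Z-15 (d²=88700285.00)
P7 → Z-1 (d²=120885865.00)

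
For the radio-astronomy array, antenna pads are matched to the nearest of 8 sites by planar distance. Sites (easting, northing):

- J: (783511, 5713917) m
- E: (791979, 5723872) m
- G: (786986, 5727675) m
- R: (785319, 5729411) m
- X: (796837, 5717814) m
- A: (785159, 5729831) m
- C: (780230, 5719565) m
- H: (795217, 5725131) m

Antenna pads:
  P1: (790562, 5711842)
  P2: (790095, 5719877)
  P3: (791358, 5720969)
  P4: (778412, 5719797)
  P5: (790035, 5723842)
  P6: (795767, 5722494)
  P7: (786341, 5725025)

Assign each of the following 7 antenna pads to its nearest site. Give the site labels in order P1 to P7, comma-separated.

J, E, E, C, E, H, G

P1 → J (d²=54022226.00)
P2 → E (d²=19509481.00)
P3 → E (d²=8813050.00)
P4 → C (d²=3358948.00)
P5 → E (d²=3780036.00)
P6 → H (d²=7256269.00)
P7 → G (d²=7438525.00)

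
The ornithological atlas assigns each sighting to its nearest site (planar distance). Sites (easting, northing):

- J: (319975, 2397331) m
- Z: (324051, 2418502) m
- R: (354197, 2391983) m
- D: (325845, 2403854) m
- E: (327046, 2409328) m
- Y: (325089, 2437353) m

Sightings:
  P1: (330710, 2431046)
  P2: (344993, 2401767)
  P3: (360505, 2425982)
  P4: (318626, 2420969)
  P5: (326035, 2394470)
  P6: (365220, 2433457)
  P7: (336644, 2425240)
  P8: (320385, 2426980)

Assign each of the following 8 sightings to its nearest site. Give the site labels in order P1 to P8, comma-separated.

Y, R, R, Z, J, Y, Z, Z

P1 → Y (d²=71373890.00)
P2 → R (d²=180440272.00)
P3 → R (d²=1195722865.00)
P4 → Z (d²=35516714.00)
P5 → J (d²=44908921.00)
P6 → Y (d²=1625675977.00)
P7 → Z (d²=203984293.00)
P8 → Z (d²=85316040.00)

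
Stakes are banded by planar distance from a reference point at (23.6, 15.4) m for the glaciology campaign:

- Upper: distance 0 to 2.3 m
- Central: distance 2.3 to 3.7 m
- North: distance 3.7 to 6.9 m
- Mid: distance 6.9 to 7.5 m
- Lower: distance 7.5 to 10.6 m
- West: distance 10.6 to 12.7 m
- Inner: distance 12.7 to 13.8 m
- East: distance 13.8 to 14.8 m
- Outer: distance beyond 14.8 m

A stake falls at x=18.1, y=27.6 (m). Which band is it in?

Distance = √((18.1−23.6)² + (27.6−15.4)²) = √(30.250 + 148.840) = 13.382 m.
12.7 ≤ 13.382 < 13.8 → Inner.

Inner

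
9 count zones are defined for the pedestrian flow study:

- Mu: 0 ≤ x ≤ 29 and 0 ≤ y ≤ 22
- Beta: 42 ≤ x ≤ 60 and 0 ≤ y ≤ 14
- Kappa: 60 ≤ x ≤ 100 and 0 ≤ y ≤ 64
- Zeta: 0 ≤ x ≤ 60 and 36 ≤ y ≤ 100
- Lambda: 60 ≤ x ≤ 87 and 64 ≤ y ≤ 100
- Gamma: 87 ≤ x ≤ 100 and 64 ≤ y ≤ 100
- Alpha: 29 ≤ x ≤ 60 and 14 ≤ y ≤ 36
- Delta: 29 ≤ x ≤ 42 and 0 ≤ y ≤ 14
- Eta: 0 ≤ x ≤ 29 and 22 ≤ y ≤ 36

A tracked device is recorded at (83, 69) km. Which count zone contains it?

The point has x = 83 and y = 69.
Only Lambda satisfies 60 ≤ x ≤ 87 and 64 ≤ y ≤ 100.

Lambda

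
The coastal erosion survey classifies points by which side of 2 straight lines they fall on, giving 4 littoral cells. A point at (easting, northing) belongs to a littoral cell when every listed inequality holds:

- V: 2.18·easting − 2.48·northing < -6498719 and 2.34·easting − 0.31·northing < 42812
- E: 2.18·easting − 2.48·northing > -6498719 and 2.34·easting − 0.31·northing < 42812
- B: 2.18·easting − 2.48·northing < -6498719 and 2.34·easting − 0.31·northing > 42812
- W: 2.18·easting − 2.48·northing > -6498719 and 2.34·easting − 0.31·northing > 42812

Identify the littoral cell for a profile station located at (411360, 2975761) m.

E

2.18·411360 − 2.48·2975761 = -6483122.480, which is > -6498719
2.34·411360 − 0.31·2975761 = 40096.490, which is < 42812
This sign pattern matches E.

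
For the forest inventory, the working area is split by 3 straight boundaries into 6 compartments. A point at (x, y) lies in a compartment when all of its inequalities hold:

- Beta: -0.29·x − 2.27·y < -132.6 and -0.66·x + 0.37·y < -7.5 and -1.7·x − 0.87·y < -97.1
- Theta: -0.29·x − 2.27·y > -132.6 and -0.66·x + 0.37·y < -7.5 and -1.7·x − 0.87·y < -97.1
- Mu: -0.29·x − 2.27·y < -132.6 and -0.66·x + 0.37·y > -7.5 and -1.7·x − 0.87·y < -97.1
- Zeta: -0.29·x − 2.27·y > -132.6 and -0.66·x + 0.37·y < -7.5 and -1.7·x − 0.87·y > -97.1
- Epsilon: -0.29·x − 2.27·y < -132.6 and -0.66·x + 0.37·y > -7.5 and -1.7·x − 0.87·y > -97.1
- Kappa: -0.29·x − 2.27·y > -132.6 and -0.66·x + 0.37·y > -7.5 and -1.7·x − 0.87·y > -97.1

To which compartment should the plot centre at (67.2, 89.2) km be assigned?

-0.29·67.2 − 2.27·89.2 = -221.972, which is < -132.6
-0.66·67.2 + 0.37·89.2 = -11.348, which is < -7.5
-1.7·67.2 − 0.87·89.2 = -191.844, which is < -97.1
This sign pattern matches Beta.

Beta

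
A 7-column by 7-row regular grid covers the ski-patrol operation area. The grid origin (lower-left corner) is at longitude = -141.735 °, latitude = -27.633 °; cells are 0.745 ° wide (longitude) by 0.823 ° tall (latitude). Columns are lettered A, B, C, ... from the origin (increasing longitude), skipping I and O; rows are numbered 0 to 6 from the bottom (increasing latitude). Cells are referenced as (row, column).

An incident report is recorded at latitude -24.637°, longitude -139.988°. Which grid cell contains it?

Column index: ⌊(-139.988 − -141.735) / 0.745⌋ = ⌊2.345⌋ = 2 → column C
Row offset from origin: ⌊(-24.637 − -27.633) / 0.823⌋ = ⌊3.640⌋ = 3 → row 3

(3, C)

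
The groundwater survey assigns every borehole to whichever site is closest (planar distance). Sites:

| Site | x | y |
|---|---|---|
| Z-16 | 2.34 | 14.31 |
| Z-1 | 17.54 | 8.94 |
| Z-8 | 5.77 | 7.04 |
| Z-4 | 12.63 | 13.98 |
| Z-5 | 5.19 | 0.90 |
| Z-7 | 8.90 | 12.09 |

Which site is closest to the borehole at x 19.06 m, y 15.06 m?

Z-1

Squared distances to each site:
Z-16: 280.121; Z-1: 39.765; Z-8: 240.944; Z-4: 42.511; Z-5: 392.882; Z-7: 112.046.
Minimum at Z-1.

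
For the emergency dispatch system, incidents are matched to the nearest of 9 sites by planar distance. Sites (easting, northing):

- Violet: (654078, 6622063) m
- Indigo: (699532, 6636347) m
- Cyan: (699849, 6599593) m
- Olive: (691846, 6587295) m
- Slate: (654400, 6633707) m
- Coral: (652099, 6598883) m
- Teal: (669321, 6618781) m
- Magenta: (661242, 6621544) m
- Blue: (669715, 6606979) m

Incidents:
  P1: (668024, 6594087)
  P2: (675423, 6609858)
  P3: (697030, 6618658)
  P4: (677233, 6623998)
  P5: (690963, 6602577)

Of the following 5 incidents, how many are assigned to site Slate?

0

P1 → Blue
P2 → Blue
P3 → Indigo
P4 → Teal
P5 → Cyan
0 of the 5 go to Slate.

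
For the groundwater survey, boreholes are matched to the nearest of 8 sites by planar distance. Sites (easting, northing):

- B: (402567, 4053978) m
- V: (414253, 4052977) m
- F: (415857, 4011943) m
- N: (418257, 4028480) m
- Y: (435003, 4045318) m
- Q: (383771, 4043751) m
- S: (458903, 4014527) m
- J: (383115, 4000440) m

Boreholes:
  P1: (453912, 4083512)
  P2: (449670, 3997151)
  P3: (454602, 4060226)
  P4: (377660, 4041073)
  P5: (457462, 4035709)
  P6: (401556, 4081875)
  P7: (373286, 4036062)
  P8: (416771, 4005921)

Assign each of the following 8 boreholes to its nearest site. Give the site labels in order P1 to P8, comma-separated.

Y, S, Y, Q, S, B, Q, F

P1 → Y (d²=1816331917.00)
P2 → S (d²=387173665.00)
P3 → Y (d²=606369265.00)
P4 → Q (d²=44516005.00)
P5 → S (d²=450753605.00)
P6 → B (d²=779264730.00)
P7 → Q (d²=169055946.00)
P8 → F (d²=37099880.00)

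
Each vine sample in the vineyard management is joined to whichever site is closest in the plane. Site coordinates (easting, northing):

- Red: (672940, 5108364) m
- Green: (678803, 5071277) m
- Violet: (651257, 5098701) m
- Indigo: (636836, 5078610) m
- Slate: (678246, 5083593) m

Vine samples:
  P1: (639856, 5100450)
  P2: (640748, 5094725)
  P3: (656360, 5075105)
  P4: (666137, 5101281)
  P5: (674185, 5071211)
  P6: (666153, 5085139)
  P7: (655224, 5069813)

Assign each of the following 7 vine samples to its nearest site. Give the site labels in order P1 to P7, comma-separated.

Violet, Violet, Indigo, Red, Green, Slate, Indigo

P1 → Violet (d²=133041802.00)
P2 → Violet (d²=126247657.00)
P3 → Indigo (d²=393471601.00)
P4 → Red (d²=96449698.00)
P5 → Green (d²=21330280.00)
P6 → Slate (d²=148630765.00)
P7 → Indigo (d²=415505753.00)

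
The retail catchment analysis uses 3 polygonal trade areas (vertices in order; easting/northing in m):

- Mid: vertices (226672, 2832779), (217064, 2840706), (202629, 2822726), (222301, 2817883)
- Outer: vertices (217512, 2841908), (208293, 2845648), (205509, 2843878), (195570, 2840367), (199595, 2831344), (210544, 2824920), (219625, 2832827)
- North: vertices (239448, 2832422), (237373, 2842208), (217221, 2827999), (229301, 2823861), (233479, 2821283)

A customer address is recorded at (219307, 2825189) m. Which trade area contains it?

Mid

Cast a ray rightward from (219307, 2825189). For each polygon, the edges (by vertex number in listed order) whose endpoints lie on opposite sides of northing = 2825189, where each meets that height, and whether that is right or left of the point:
Mid: 2–3 at easting≈204606.4 (left), 4–1 at easting≈224444.8 (right) → 1 crossing.
Outer: 5–6 at easting≈210085.5 (left), 6–7 at easting≈210852.9 (left) → 0 crossings.
North: 3–4 at easting≈225424.2 (right), 5–1 at easting≈235572.1 (right) → 2 crossings.
Only Mid has an odd count, so the point is inside Mid.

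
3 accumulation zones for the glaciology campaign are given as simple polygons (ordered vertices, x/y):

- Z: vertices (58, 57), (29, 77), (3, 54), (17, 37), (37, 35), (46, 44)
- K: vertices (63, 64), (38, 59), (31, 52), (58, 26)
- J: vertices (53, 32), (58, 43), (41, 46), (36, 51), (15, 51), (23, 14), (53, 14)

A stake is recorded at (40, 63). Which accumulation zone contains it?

Z

Cast a ray rightward from (40, 63). For each polygon, the edges (by vertex number in listed order) whose endpoints lie on opposite sides of y = 63, where each meets that height, and whether that is right or left of the point:
Z: 1–2 at x≈49.3 (right), 2–3 at x≈13.2 (left) → 1 crossing.
K: 1–2 at x≈58.0 (right), 4–1 at x≈62.9 (right) → 2 crossings.
J: no edge straddles that height → 0 crossings.
Only Z has an odd count, so the point is inside Z.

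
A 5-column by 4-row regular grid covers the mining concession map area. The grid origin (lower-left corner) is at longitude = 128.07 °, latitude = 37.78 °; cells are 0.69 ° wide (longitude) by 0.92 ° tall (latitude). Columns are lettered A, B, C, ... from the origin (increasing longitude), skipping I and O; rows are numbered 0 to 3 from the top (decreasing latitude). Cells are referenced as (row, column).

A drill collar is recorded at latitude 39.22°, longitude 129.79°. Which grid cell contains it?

(2, C)

Column index: ⌊(129.79 − 128.07) / 0.69⌋ = ⌊2.493⌋ = 2 → column C
Row offset from origin: ⌊(39.22 − 37.78) / 0.92⌋ = ⌊1.565⌋ = 1 → row 2 (counted from top)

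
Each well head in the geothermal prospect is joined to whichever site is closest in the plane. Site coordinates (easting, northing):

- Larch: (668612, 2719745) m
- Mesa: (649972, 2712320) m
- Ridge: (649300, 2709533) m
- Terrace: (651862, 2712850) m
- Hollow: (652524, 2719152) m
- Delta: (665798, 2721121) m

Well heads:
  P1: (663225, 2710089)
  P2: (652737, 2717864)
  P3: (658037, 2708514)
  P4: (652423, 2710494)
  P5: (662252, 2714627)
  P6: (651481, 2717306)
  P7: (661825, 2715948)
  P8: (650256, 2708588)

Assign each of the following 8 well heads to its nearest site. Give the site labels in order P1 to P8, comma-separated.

P1 → Larch (d²=122258105.00)
P2 → Hollow (d²=1704313.00)
P3 → Terrace (d²=56931521.00)
P4 → Terrace (d²=5865457.00)
P5 → Delta (d²=54746152.00)
P6 → Hollow (d²=4495565.00)
P7 → Delta (d²=42544658.00)
P8 → Ridge (d²=1806961.00)

Larch, Hollow, Terrace, Terrace, Delta, Hollow, Delta, Ridge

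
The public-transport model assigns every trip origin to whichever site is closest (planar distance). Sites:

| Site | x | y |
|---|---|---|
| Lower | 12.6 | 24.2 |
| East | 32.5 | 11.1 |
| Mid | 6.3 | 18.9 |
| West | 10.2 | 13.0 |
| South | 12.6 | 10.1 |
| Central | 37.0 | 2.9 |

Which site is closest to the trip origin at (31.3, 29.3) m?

Squared distances to each site:
Lower: 375.700; East: 332.680; Mid: 733.160; West: 710.900; South: 718.330; Central: 729.450.
Minimum at East.

East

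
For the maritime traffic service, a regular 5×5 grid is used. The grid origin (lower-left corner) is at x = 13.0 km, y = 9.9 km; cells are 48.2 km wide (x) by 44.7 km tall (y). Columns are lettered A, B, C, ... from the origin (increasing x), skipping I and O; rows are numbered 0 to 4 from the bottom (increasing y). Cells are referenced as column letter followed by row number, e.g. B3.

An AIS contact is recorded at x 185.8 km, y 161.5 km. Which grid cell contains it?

D3

Column index: ⌊(185.8 − 13.0) / 48.2⌋ = ⌊3.585⌋ = 3 → column D
Row offset from origin: ⌊(161.5 − 9.9) / 44.7⌋ = ⌊3.391⌋ = 3 → row 3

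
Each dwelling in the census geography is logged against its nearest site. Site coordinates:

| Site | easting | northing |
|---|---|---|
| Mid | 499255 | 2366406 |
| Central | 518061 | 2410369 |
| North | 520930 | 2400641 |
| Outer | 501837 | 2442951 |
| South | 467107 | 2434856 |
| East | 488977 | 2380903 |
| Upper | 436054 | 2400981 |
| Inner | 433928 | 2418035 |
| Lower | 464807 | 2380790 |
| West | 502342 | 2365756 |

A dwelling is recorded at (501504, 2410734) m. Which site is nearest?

Central

Squared distances to each site:
Mid: 1970029585.000; Central: 274267474.000; North: 479238125.000; Outer: 1038045978.000; South: 1765024493.000; East: 1046814290.000; Upper: 4378823509.000; Inner: 4619820377.000; Lower: 2243312945.000; West: 2023722728.000.
Minimum at Central.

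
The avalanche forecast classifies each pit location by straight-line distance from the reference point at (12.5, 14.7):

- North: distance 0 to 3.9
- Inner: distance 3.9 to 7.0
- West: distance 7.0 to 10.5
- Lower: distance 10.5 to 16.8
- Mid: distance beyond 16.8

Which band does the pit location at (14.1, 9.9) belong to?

Distance = √((14.1−12.5)² + (9.9−14.7)²) = √(2.560 + 23.040) = 5.060.
3.9 ≤ 5.060 < 7.0 → Inner.

Inner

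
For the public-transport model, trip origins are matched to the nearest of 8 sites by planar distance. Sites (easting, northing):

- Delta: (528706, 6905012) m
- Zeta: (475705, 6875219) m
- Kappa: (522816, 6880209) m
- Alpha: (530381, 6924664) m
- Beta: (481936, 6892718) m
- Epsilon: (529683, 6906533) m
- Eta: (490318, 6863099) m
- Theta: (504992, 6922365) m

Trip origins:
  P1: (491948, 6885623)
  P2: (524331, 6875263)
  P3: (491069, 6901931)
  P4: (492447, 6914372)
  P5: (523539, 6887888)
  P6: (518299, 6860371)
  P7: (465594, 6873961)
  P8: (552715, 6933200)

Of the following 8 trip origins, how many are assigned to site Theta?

1

P1 → Beta
P2 → Kappa
P3 → Beta
P4 → Theta
P5 → Kappa
P6 → Kappa
P7 → Zeta
P8 → Alpha
1 of the 8 goes to Theta.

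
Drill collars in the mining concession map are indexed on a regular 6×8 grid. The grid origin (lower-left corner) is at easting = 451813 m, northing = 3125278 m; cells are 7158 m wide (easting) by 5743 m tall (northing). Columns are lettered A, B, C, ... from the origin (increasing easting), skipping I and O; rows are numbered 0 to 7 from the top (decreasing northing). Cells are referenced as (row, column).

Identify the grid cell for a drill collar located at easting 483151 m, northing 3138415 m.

(5, E)

Column index: ⌊(483151 − 451813) / 7158⌋ = ⌊4.378⌋ = 4 → column E
Row offset from origin: ⌊(3138415 − 3125278) / 5743⌋ = ⌊2.287⌋ = 2 → row 5 (counted from top)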